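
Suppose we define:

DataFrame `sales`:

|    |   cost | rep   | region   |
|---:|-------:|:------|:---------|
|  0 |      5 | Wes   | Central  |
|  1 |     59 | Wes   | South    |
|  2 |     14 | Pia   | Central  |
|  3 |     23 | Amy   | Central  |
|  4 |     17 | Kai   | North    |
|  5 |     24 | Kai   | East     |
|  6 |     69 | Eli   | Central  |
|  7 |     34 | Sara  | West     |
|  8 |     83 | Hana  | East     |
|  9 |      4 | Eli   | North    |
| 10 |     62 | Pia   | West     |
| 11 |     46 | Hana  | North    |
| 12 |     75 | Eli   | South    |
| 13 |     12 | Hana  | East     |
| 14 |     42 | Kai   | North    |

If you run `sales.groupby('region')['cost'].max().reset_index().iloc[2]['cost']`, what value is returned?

46

group by region, max of cost:
region
Central    69
East       83
North      46
South      75
West       62
Name: cost, dtype: int64
reset_index():
    region  cost
0  Central    69
1     East    83
2    North    46
3    South    75
4     West    62
So iloc[2]['cost'] = 46.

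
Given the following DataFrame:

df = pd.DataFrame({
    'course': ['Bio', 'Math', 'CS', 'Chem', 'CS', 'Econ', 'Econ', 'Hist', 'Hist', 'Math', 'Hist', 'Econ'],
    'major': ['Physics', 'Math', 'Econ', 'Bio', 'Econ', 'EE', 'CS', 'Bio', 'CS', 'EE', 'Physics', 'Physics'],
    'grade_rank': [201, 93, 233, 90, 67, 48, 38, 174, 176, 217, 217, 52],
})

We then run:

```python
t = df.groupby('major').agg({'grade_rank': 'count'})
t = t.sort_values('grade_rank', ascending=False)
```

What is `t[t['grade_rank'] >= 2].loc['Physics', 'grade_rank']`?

group by major, count of grade_rank:
         grade_rank
major              
Bio               2
CS                2
EE                2
Econ              2
Math              1
Physics           3
sort by grade_rank descending:
         grade_rank
major              
Physics           3
Bio               2
CS                2
EE                2
Econ              2
Math              1
filter rows where grade_rank >= 2:
         grade_rank
major              
Physics           3
Bio               2
CS                2
EE                2
Econ              2
Finally, value at row 'Physics', column 'grade_rank' = 3.

3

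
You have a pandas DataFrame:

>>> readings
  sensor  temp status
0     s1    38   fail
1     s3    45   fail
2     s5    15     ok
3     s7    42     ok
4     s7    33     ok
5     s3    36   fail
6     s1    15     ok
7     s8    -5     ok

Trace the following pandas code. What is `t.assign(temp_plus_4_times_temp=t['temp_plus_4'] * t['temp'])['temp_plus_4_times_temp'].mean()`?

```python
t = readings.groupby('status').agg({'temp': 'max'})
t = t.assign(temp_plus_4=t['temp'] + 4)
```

group by status, max of temp:
        temp
status      
fail      45
ok        42
add column temp_plus_4 = t['temp'] + 4:
        temp  temp_plus_4
status                   
fail      45           49
ok        42           46
add column temp_plus_4_times_temp = t['temp_plus_4'] * t['temp']:
        temp  temp_plus_4  temp_plus_4_times_temp
status                                           
fail      45           49                    2205
ok        42           46                    1932

2068.5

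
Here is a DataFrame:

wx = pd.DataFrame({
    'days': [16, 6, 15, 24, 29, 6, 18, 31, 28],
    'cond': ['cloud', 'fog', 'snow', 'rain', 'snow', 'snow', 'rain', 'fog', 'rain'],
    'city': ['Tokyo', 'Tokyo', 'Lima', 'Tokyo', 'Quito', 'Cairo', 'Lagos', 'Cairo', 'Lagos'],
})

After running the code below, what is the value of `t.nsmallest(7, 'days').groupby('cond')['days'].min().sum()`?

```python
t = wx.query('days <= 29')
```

46

filter rows where days <= 29:
   days   cond   city
0    16  cloud  Tokyo
1     6    fog  Tokyo
2    15   snow   Lima
3    24   rain  Tokyo
4    29   snow  Quito
5     6   snow  Cairo
6    18   rain  Lagos
8    28   rain  Lagos
take 7 rows with smallest days:
   days   cond   city
1     6    fog  Tokyo
5     6   snow  Cairo
2    15   snow   Lima
0    16  cloud  Tokyo
6    18   rain  Lagos
3    24   rain  Tokyo
8    28   rain  Lagos
group by cond, min of days:
cond
cloud    16
fog       6
rain     18
snow      6
Name: days, dtype: int64
Then the sum of the resulting series: 46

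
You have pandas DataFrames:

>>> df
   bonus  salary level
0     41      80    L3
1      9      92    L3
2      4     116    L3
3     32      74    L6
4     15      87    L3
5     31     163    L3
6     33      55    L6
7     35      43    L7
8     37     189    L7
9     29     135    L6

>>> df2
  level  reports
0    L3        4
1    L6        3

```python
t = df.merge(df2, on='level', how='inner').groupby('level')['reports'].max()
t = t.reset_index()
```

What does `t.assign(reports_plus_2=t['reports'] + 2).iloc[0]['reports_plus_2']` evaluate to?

merge on 'level' (how='inner') → 8 rows:
   bonus  salary level  reports
0     41      80    L3        4
1      9      92    L3        4
2      4     116    L3        4
3     32      74    L6        3
4     15      87    L3        4
5     31     163    L3        4
6     33      55    L6        3
7     29     135    L6        3
group by level, max of reports:
level
L3    4
L6    3
Name: reports, dtype: int64
reset_index():
  level  reports
0    L3        4
1    L6        3
add column reports_plus_2 = t['reports'] + 2:
  level  reports  reports_plus_2
0    L3        4               6
1    L6        3               5

6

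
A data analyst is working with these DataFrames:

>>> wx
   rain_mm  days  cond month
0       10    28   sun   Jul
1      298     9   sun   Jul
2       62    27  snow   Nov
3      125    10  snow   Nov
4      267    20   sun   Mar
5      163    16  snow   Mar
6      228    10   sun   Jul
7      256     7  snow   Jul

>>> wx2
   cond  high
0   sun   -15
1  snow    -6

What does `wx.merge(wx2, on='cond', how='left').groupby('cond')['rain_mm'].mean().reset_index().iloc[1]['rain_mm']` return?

200.75

merge on 'cond' (how='left') → 8 rows:
   rain_mm  days  cond month  high
0       10    28   sun   Jul   -15
1      298     9   sun   Jul   -15
2       62    27  snow   Nov    -6
3      125    10  snow   Nov    -6
4      267    20   sun   Mar   -15
5      163    16  snow   Mar    -6
6      228    10   sun   Jul   -15
7      256     7  snow   Jul    -6
group by cond, mean of rain_mm:
cond
snow    151.50
sun     200.75
Name: rain_mm, dtype: float64
reset_index():
   cond  rain_mm
0  snow   151.50
1   sun   200.75
value at position 1, column 'rain_mm' → 200.75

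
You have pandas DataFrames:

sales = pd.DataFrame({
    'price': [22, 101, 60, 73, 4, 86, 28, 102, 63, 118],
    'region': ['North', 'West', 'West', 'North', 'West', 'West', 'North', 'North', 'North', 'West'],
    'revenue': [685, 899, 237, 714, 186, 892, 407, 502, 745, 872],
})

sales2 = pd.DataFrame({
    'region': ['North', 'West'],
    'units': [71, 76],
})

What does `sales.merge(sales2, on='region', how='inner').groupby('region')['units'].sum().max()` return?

380

merge on 'region' (how='inner') → 10 rows:
   price region  revenue  units
0     22  North      685     71
1    101   West      899     76
2     60   West      237     76
3     73  North      714     71
4      4   West      186     76
5     86   West      892     76
6     28  North      407     71
7    102  North      502     71
8     63  North      745     71
9    118   West      872     76
group by region, sum of units:
region
North    355
West     380
Name: units, dtype: int64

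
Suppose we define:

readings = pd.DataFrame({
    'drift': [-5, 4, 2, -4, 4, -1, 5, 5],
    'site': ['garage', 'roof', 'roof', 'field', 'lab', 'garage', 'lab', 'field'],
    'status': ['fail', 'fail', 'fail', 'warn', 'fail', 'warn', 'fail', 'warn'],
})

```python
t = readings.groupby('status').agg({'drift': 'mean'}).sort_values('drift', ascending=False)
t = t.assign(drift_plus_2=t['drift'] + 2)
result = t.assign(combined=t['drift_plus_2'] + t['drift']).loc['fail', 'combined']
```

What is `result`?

group by status, mean of drift:
        drift
status       
fail      2.0
warn      0.0
sort by drift descending:
        drift
status       
fail      2.0
warn      0.0
add column drift_plus_2 = t['drift'] + 2:
        drift  drift_plus_2
status                     
fail      2.0           4.0
warn      0.0           2.0
add column combined = t['drift_plus_2'] + t['drift']:
        drift  drift_plus_2  combined
status                               
fail      2.0           4.0       6.0
warn      0.0           2.0       2.0
The value at row 'fail', column 'combined' is 6.0.

6.0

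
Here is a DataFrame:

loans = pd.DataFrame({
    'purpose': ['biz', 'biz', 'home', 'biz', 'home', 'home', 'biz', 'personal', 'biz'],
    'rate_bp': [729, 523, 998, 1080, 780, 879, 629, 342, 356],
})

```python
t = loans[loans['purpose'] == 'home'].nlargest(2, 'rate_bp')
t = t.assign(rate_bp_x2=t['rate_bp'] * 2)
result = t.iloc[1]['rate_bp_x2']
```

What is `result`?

filter rows where purpose == 'home':
  purpose  rate_bp
2    home      998
4    home      780
5    home      879
take 2 rows with largest rate_bp:
  purpose  rate_bp
2    home      998
5    home      879
add column rate_bp_x2 = t['rate_bp'] * 2:
  purpose  rate_bp  rate_bp_x2
2    home      998        1996
5    home      879        1758
value at position 1, column 'rate_bp_x2' → 1758

1758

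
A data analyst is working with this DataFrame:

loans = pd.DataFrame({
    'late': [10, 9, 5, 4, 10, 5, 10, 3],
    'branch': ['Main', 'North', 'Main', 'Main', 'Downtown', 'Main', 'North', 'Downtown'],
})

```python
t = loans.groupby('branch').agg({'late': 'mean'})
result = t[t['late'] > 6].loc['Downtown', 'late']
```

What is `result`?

6.5

group by branch, mean of late:
          late
branch        
Downtown   6.5
Main       6.0
North      9.5
filter rows where late > 6:
          late
branch        
Downtown   6.5
North      9.5
Taking the value at row 'Downtown', column 'late' gives 6.5.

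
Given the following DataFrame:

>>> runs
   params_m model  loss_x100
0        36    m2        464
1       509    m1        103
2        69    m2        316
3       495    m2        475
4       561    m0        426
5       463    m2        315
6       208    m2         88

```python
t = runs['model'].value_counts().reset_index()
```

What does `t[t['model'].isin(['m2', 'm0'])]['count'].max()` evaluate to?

value_counts of model:
model
m2    5
m1    1
m0    1
Name: count, dtype: int64
reset_index():
  model  count
0    m2      5
1    m1      1
2    m0      1
filter rows where model in ['m2', 'm0']:
  model  count
0    m2      5
2    m0      1

5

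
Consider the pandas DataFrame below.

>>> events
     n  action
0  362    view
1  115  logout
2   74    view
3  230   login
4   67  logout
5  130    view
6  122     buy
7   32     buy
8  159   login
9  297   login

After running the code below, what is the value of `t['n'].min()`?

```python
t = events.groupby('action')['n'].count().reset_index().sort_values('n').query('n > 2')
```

group by action, count of n:
action
buy       2
login     3
logout    2
view      3
Name: n, dtype: int64
reset_index():
   action  n
0     buy  2
1   login  3
2  logout  2
3    view  3
sort by n:
   action  n
0     buy  2
2  logout  2
1   login  3
3    view  3
filter rows where n > 2:
  action  n
1  login  3
3   view  3
Then the min of column 'n': 3

3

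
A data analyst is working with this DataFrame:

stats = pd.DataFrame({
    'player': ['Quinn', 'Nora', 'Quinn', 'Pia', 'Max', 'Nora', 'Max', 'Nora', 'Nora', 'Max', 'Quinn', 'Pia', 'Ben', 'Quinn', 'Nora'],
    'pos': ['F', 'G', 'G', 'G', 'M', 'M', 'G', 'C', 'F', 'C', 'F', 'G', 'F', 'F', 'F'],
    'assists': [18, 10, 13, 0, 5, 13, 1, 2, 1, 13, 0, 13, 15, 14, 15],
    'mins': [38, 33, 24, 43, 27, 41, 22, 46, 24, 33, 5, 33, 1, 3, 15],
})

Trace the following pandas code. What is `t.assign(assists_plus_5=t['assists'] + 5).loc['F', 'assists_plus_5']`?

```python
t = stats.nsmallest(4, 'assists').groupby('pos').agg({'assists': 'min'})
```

5

take 4 rows with smallest assists:
   player pos  assists  mins
3     Pia   G        0    43
10  Quinn   F        0     5
6     Max   G        1    22
8    Nora   F        1    24
group by pos, min of assists:
     assists
pos         
F          0
G          0
add column assists_plus_5 = t['assists'] + 5:
     assists  assists_plus_5
pos                         
F          0               5
G          0               5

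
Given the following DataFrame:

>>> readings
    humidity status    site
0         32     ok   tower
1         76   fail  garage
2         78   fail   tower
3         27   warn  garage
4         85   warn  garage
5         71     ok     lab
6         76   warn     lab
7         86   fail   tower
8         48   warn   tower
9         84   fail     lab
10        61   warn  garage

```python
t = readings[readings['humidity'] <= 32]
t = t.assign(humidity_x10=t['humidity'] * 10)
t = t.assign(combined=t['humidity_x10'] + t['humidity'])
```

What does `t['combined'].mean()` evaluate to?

filter rows where humidity <= 32:
   humidity status    site
0        32     ok   tower
3        27   warn  garage
add column humidity_x10 = t['humidity'] * 10:
   humidity status    site  humidity_x10
0        32     ok   tower           320
3        27   warn  garage           270
add column combined = t['humidity_x10'] + t['humidity']:
   humidity status    site  humidity_x10  combined
0        32     ok   tower           320       352
3        27   warn  garage           270       297
Hence 324.5.

324.5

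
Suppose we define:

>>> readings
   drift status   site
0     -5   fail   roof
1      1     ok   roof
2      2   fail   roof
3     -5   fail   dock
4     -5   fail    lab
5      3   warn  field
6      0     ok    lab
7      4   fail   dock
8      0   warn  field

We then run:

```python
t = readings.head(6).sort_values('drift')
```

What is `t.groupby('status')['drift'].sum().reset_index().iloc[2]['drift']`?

take first 6 rows:
   drift status   site
0     -5   fail   roof
1      1     ok   roof
2      2   fail   roof
3     -5   fail   dock
4     -5   fail    lab
5      3   warn  field
sort by drift:
   drift status   site
0     -5   fail   roof
3     -5   fail   dock
4     -5   fail    lab
1      1     ok   roof
2      2   fail   roof
5      3   warn  field
group by status, sum of drift:
status
fail   -13
ok       1
warn     3
Name: drift, dtype: int64
reset_index():
  status  drift
0   fail    -13
1     ok      1
2   warn      3

3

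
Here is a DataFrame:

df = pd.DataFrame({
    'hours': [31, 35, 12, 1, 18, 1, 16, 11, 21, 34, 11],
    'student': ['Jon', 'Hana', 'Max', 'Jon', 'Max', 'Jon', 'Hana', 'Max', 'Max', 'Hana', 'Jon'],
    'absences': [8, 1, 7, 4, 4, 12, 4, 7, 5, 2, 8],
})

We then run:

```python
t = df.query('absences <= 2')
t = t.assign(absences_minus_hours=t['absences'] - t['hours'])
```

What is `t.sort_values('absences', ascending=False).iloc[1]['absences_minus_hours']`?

filter rows where absences <= 2:
   hours student  absences
1     35    Hana         1
9     34    Hana         2
add column absences_minus_hours = t['absences'] - t['hours']:
   hours student  absences  absences_minus_hours
1     35    Hana         1                   -34
9     34    Hana         2                   -32
sort by absences descending:
   hours student  absences  absences_minus_hours
9     34    Hana         2                   -32
1     35    Hana         1                   -34
Hence -34.

-34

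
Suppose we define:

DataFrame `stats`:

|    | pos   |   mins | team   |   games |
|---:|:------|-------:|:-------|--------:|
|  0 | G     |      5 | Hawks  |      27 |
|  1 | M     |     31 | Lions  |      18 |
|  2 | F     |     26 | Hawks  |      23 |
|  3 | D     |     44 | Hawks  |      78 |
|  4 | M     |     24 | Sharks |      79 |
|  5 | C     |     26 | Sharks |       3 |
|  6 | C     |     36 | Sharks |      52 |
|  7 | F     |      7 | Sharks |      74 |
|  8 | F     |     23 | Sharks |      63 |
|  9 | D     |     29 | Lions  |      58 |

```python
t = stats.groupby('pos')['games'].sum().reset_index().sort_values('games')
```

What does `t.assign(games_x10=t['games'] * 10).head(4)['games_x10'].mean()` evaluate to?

787.5

group by pos, sum of games:
pos
C     55
D    136
F    160
G     27
M     97
Name: games, dtype: int64
reset_index():
  pos  games
0   C     55
1   D    136
2   F    160
3   G     27
4   M     97
sort by games:
  pos  games
3   G     27
0   C     55
4   M     97
1   D    136
2   F    160
add column games_x10 = t['games'] * 10:
  pos  games  games_x10
3   G     27        270
0   C     55        550
4   M     97        970
1   D    136       1360
2   F    160       1600
take first 4 rows:
  pos  games  games_x10
3   G     27        270
0   C     55        550
4   M     97        970
1   D    136       1360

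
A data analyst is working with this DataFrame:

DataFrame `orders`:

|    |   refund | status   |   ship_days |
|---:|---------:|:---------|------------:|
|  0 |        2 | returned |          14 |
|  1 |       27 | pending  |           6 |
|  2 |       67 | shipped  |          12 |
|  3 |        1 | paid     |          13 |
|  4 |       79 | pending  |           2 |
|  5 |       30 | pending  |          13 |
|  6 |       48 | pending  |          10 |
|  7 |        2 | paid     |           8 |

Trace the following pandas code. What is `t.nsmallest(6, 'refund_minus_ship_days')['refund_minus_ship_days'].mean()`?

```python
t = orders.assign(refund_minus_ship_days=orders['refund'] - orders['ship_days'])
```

7.66666666667

add column refund_minus_ship_days = orders['refund'] - orders['ship_days']:
   refund    status  ship_days  refund_minus_ship_days
0       2  returned         14                     -12
1      27   pending          6                      21
2      67   shipped         12                      55
3       1      paid         13                     -12
4      79   pending          2                      77
5      30   pending         13                      17
6      48   pending         10                      38
7       2      paid          8                      -6
take 6 rows with smallest refund_minus_ship_days:
   refund    status  ship_days  refund_minus_ship_days
0       2  returned         14                     -12
3       1      paid         13                     -12
7       2      paid          8                      -6
5      30   pending         13                      17
1      27   pending          6                      21
6      48   pending         10                      38
So mean() = 7.66666666667.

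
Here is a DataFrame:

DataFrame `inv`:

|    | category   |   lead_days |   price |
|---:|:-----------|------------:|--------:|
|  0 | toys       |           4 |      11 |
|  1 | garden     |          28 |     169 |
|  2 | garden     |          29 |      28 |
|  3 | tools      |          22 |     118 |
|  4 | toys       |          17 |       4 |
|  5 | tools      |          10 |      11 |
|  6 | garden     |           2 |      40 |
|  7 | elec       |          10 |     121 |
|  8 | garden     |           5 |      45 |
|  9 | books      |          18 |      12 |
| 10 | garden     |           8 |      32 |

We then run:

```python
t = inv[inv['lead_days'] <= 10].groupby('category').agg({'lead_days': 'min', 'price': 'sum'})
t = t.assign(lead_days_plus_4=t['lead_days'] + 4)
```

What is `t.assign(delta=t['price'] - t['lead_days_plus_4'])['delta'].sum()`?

filter rows where lead_days <= 10:
   category  lead_days  price
0      toys          4     11
5     tools         10     11
6    garden          2     40
7      elec         10    121
8    garden          5     45
10   garden          8     32
group by category: min(lead_days), sum(price):
          lead_days  price
category                  
elec             10    121
garden            2    117
tools            10     11
toys              4     11
add column lead_days_plus_4 = t['lead_days'] + 4:
          lead_days  price  lead_days_plus_4
category                                    
elec             10    121                14
garden            2    117                 6
tools            10     11                14
toys              4     11                 8
add column delta = t['price'] - t['lead_days_plus_4']:
          lead_days  price  lead_days_plus_4  delta
category                                           
elec             10    121                14    107
garden            2    117                 6    111
tools            10     11                14     -3
toys              4     11                 8      3
The sum of column 'delta' is 218.

218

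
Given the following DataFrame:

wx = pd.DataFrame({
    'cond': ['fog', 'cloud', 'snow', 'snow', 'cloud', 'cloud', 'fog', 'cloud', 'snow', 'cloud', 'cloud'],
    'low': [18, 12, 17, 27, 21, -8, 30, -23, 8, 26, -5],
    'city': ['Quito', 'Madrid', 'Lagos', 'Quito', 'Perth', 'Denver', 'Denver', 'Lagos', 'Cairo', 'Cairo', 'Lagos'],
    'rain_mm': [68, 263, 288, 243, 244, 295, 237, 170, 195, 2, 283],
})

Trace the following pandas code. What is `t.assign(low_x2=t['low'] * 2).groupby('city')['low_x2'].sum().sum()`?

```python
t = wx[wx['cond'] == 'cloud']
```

46

filter rows where cond == 'cloud':
     cond  low    city  rain_mm
1   cloud   12  Madrid      263
4   cloud   21   Perth      244
5   cloud   -8  Denver      295
7   cloud  -23   Lagos      170
9   cloud   26   Cairo        2
10  cloud   -5   Lagos      283
add column low_x2 = t['low'] * 2:
     cond  low    city  rain_mm  low_x2
1   cloud   12  Madrid      263      24
4   cloud   21   Perth      244      42
5   cloud   -8  Denver      295     -16
7   cloud  -23   Lagos      170     -46
9   cloud   26   Cairo        2      52
10  cloud   -5   Lagos      283     -10
group by city, sum of low_x2:
city
Cairo     52
Denver   -16
Lagos    -56
Madrid    24
Perth     42
Name: low_x2, dtype: int64
So sum() = 46.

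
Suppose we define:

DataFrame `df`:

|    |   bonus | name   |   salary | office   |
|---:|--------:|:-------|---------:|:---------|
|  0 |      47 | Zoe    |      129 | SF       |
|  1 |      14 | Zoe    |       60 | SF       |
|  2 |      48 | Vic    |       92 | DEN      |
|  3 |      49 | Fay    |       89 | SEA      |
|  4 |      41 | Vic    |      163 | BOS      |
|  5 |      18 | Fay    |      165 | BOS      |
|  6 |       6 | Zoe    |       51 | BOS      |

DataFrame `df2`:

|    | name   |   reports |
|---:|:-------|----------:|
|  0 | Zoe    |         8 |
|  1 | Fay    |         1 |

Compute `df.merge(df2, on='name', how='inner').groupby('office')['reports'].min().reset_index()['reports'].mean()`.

3.33333333333

merge on 'name' (how='inner') → 5 rows:
   bonus name  salary office  reports
0     47  Zoe     129     SF        8
1     14  Zoe      60     SF        8
2     49  Fay      89    SEA        1
3     18  Fay     165    BOS        1
4      6  Zoe      51    BOS        8
group by office, min of reports:
office
BOS    1
SEA    1
SF     8
Name: reports, dtype: int64
reset_index():
  office  reports
0    BOS        1
1    SEA        1
2     SF        8
mean of column 'reports' → 3.33333333333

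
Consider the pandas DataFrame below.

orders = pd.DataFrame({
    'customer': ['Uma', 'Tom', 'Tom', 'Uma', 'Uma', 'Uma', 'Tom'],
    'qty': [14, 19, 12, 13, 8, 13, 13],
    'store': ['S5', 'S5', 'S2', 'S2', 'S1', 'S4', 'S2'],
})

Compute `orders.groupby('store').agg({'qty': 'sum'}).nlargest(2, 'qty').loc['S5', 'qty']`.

33

group by store, sum of qty:
       qty
store     
S1       8
S2      38
S4      13
S5      33
take 2 rows with largest qty:
       qty
store     
S2      38
S5      33
The value at row 'S5', column 'qty' is 33.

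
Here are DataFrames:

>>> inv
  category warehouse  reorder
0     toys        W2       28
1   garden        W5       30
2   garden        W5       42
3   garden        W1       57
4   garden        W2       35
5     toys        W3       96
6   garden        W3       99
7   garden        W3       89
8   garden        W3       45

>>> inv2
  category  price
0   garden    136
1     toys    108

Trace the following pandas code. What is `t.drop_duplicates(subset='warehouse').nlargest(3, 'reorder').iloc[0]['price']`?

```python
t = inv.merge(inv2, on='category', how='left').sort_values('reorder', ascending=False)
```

136

merge on 'category' (how='left') → 9 rows:
  category warehouse  reorder  price
0     toys        W2       28    108
1   garden        W5       30    136
2   garden        W5       42    136
3   garden        W1       57    136
4   garden        W2       35    136
5     toys        W3       96    108
6   garden        W3       99    136
7   garden        W3       89    136
8   garden        W3       45    136
sort by reorder descending:
  category warehouse  reorder  price
6   garden        W3       99    136
5     toys        W3       96    108
7   garden        W3       89    136
3   garden        W1       57    136
8   garden        W3       45    136
2   garden        W5       42    136
4   garden        W2       35    136
1   garden        W5       30    136
0     toys        W2       28    108
drop duplicate warehouse (keep=first):
  category warehouse  reorder  price
6   garden        W3       99    136
3   garden        W1       57    136
2   garden        W5       42    136
4   garden        W2       35    136
take 3 rows with largest reorder:
  category warehouse  reorder  price
6   garden        W3       99    136
3   garden        W1       57    136
2   garden        W5       42    136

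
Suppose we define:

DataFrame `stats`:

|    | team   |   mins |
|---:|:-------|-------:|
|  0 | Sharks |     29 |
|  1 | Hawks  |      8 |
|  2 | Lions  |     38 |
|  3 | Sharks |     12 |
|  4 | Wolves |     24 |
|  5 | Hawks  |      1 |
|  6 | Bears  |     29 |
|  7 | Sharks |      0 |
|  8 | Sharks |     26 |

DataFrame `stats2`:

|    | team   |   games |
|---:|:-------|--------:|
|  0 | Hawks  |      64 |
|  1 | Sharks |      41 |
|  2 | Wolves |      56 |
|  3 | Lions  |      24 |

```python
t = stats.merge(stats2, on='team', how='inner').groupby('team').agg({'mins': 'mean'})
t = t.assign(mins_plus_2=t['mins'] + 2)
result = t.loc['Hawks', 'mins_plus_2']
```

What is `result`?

6.5

merge on 'team' (how='inner') → 8 rows:
     team  mins  games
0  Sharks    29     41
1   Hawks     8     64
2   Lions    38     24
3  Sharks    12     41
4  Wolves    24     56
5   Hawks     1     64
6  Sharks     0     41
7  Sharks    26     41
group by team, mean of mins:
         mins
team         
Hawks    4.50
Lions   38.00
Sharks  16.75
Wolves  24.00
add column mins_plus_2 = t['mins'] + 2:
         mins  mins_plus_2
team                      
Hawks    4.50         6.50
Lions   38.00        40.00
Sharks  16.75        18.75
Wolves  24.00        26.00
The value at row 'Hawks', column 'mins_plus_2' is 6.5.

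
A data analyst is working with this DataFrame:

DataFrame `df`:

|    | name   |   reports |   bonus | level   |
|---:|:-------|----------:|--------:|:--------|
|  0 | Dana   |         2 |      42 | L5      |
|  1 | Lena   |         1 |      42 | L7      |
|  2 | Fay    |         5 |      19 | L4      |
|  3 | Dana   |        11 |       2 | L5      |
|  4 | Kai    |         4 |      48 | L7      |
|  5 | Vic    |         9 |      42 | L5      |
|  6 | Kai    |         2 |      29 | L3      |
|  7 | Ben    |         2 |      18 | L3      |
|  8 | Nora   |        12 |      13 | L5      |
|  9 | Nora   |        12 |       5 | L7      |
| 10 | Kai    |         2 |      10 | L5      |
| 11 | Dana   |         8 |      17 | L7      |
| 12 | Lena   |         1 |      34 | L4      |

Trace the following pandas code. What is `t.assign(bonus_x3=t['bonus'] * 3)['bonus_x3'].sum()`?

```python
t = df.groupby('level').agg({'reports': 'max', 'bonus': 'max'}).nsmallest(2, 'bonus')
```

189

group by level: max(reports), max(bonus):
       reports  bonus
level                
L3           2     29
L4           5     34
L5          12     42
L7          12     48
take 2 rows with smallest bonus:
       reports  bonus
level                
L3           2     29
L4           5     34
add column bonus_x3 = t['bonus'] * 3:
       reports  bonus  bonus_x3
level                          
L3           2     29        87
L4           5     34       102
Taking the sum of column 'bonus_x3' gives 189.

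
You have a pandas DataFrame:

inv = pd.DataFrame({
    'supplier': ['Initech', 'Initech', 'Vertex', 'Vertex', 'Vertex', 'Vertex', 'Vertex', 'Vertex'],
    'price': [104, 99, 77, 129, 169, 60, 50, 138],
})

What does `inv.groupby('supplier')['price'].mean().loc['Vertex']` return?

103.833333333

group by supplier, mean of price:
supplier
Initech    101.500000
Vertex     103.833333
Name: price, dtype: float64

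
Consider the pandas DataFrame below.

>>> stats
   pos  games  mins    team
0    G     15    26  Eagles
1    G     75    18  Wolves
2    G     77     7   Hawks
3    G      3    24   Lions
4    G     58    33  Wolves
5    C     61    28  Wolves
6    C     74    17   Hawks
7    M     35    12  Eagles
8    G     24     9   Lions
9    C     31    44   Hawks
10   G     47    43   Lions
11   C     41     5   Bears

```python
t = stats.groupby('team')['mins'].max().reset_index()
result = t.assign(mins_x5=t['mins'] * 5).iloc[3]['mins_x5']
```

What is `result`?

215

group by team, max of mins:
team
Bears      5
Eagles    26
Hawks     44
Lions     43
Wolves    33
Name: mins, dtype: int64
reset_index():
     team  mins
0   Bears     5
1  Eagles    26
2   Hawks    44
3   Lions    43
4  Wolves    33
add column mins_x5 = t['mins'] * 5:
     team  mins  mins_x5
0   Bears     5       25
1  Eagles    26      130
2   Hawks    44      220
3   Lions    43      215
4  Wolves    33      165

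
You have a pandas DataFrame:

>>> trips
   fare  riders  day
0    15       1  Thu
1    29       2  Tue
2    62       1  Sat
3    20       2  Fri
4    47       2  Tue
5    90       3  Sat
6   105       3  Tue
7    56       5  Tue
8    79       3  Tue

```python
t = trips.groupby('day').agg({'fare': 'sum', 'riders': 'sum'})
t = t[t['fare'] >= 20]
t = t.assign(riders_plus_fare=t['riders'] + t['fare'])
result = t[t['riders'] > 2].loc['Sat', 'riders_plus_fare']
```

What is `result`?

group by day: sum(fare), sum(riders):
     fare  riders
day              
Fri    20       2
Sat   152       4
Thu    15       1
Tue   316      15
filter rows where fare >= 20:
     fare  riders
day              
Fri    20       2
Sat   152       4
Tue   316      15
add column riders_plus_fare = t['riders'] + t['fare']:
     fare  riders  riders_plus_fare
day                                
Fri    20       2                22
Sat   152       4               156
Tue   316      15               331
filter rows where riders > 2:
     fare  riders  riders_plus_fare
day                                
Sat   152       4               156
Tue   316      15               331
Hence 156.

156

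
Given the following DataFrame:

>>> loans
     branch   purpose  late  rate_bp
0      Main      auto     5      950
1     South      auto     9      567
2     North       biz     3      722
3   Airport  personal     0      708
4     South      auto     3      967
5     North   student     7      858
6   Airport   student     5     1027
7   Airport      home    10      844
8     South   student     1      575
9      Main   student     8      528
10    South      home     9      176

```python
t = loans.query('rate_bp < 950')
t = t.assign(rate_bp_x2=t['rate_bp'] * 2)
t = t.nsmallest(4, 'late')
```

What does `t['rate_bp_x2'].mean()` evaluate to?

filter rows where rate_bp < 950:
     branch   purpose  late  rate_bp
1     South      auto     9      567
2     North       biz     3      722
3   Airport  personal     0      708
5     North   student     7      858
7   Airport      home    10      844
8     South   student     1      575
9      Main   student     8      528
10    South      home     9      176
add column rate_bp_x2 = t['rate_bp'] * 2:
     branch   purpose  late  rate_bp  rate_bp_x2
1     South      auto     9      567        1134
2     North       biz     3      722        1444
3   Airport  personal     0      708        1416
5     North   student     7      858        1716
7   Airport      home    10      844        1688
8     South   student     1      575        1150
9      Main   student     8      528        1056
10    South      home     9      176         352
take 4 rows with smallest late:
    branch   purpose  late  rate_bp  rate_bp_x2
3  Airport  personal     0      708        1416
8    South   student     1      575        1150
2    North       biz     3      722        1444
5    North   student     7      858        1716
Taking the mean of column 'rate_bp_x2' gives 1431.5.

1431.5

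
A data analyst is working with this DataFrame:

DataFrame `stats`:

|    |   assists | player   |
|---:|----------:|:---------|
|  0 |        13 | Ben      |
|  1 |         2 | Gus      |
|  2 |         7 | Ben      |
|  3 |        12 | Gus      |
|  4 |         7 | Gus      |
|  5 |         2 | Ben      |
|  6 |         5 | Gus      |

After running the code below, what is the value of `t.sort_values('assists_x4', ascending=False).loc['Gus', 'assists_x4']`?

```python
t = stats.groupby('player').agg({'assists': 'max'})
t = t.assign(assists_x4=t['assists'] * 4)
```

group by player, max of assists:
        assists
player         
Ben          13
Gus          12
add column assists_x4 = t['assists'] * 4:
        assists  assists_x4
player                     
Ben          13          52
Gus          12          48
sort by assists_x4 descending:
        assists  assists_x4
player                     
Ben          13          52
Gus          12          48
Reading off the value at row 'Gus', column 'assists_x4', we get 48.

48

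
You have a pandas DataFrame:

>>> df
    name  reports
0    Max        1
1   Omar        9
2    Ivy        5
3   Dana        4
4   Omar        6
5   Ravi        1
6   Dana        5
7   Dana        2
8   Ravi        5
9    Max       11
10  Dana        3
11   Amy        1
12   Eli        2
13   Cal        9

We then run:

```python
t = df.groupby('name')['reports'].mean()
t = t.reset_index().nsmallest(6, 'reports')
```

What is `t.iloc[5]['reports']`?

6.0

group by name, mean of reports:
name
Amy     1.0
Cal     9.0
Dana    3.5
Eli     2.0
Ivy     5.0
Max     6.0
Omar    7.5
Ravi    3.0
Name: reports, dtype: float64
reset_index():
   name  reports
0   Amy      1.0
1   Cal      9.0
2  Dana      3.5
3   Eli      2.0
4   Ivy      5.0
5   Max      6.0
6  Omar      7.5
7  Ravi      3.0
take 6 rows with smallest reports:
   name  reports
0   Amy      1.0
3   Eli      2.0
7  Ravi      3.0
2  Dana      3.5
4   Ivy      5.0
5   Max      6.0
Then the value at position 5, column 'reports': 6.0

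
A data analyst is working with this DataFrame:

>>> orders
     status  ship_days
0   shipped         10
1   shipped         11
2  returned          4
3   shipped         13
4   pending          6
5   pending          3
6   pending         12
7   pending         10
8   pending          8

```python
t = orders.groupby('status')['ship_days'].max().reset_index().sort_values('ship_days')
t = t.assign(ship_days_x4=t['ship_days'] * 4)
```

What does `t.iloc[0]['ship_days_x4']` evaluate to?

group by status, max of ship_days:
status
pending     12
returned     4
shipped     13
Name: ship_days, dtype: int64
reset_index():
     status  ship_days
0   pending         12
1  returned          4
2   shipped         13
sort by ship_days:
     status  ship_days
1  returned          4
0   pending         12
2   shipped         13
add column ship_days_x4 = t['ship_days'] * 4:
     status  ship_days  ship_days_x4
1  returned          4            16
0   pending         12            48
2   shipped         13            52
Reading off the value at position 0, column 'ship_days_x4', we get 16.

16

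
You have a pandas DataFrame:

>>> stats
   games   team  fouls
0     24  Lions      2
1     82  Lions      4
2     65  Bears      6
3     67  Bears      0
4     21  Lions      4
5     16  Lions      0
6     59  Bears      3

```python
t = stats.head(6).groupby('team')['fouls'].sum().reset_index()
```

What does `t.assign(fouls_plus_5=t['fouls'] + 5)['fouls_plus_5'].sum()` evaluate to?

26

take first 6 rows:
   games   team  fouls
0     24  Lions      2
1     82  Lions      4
2     65  Bears      6
3     67  Bears      0
4     21  Lions      4
5     16  Lions      0
group by team, sum of fouls:
team
Bears     6
Lions    10
Name: fouls, dtype: int64
reset_index():
    team  fouls
0  Bears      6
1  Lions     10
add column fouls_plus_5 = t['fouls'] + 5:
    team  fouls  fouls_plus_5
0  Bears      6            11
1  Lions     10            15
sum of column 'fouls_plus_5' → 26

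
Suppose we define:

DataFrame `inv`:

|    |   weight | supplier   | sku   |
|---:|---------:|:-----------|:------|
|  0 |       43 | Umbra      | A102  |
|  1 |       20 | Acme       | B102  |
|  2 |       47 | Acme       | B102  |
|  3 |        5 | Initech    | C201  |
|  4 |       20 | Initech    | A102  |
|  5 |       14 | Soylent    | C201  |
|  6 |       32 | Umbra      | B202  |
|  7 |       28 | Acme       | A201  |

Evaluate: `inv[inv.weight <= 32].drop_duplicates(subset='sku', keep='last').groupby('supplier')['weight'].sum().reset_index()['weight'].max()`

48

filter rows where weight <= 32:
   weight supplier   sku
1      20     Acme  B102
3       5  Initech  C201
4      20  Initech  A102
5      14  Soylent  C201
6      32    Umbra  B202
7      28     Acme  A201
drop duplicate sku (keep=last):
   weight supplier   sku
1      20     Acme  B102
4      20  Initech  A102
5      14  Soylent  C201
6      32    Umbra  B202
7      28     Acme  A201
group by supplier, sum of weight:
supplier
Acme       48
Initech    20
Soylent    14
Umbra      32
Name: weight, dtype: int64
reset_index():
  supplier  weight
0     Acme      48
1  Initech      20
2  Soylent      14
3    Umbra      32
Hence 48.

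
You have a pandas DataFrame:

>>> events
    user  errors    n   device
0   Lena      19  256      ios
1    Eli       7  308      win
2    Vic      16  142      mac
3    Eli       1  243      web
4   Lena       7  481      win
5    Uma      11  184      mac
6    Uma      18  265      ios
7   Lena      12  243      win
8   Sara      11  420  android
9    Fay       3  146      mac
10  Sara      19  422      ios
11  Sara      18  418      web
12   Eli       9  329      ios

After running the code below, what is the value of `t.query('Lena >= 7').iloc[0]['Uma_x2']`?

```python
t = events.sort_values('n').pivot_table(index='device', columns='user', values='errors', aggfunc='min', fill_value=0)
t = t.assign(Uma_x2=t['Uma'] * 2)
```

36

sort by n:
    user  errors    n   device
2    Vic      16  142      mac
9    Fay       3  146      mac
5    Uma      11  184      mac
3    Eli       1  243      web
7   Lena      12  243      win
0   Lena      19  256      ios
6    Uma      18  265      ios
1    Eli       7  308      win
12   Eli       9  329      ios
11  Sara      18  418      web
8   Sara      11  420  android
10  Sara      19  422      ios
4   Lena       7  481      win
pivot: rows=device, cols=user, min(errors):
user     Eli  Fay  Lena  Sara  Uma  Vic
device                                 
android    0    0     0    11    0    0
ios        9    0    19    19   18    0
mac        0    3     0     0   11   16
web        1    0     0    18    0    0
win        7    0     7     0    0    0
add column Uma_x2 = t['Uma'] * 2:
user     Eli  Fay  Lena  Sara  Uma  Vic  Uma_x2
device                                         
android    0    0     0    11    0    0       0
ios        9    0    19    19   18    0      36
mac        0    3     0     0   11   16      22
web        1    0     0    18    0    0       0
win        7    0     7     0    0    0       0
filter rows where Lena >= 7:
user    Eli  Fay  Lena  Sara  Uma  Vic  Uma_x2
device                                        
ios       9    0    19    19   18    0      36
win       7    0     7     0    0    0       0
Reading off the value at position 0, column 'Uma_x2', we get 36.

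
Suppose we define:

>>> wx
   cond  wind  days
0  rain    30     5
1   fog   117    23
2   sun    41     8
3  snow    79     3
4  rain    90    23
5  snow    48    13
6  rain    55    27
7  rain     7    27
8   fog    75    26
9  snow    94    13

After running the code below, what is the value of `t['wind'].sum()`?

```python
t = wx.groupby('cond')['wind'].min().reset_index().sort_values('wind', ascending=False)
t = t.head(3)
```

164

group by cond, min of wind:
cond
fog     75
rain     7
snow    48
sun     41
Name: wind, dtype: int64
reset_index():
   cond  wind
0   fog    75
1  rain     7
2  snow    48
3   sun    41
sort by wind descending:
   cond  wind
0   fog    75
2  snow    48
3   sun    41
1  rain     7
take first 3 rows:
   cond  wind
0   fog    75
2  snow    48
3   sun    41
Taking the sum of column 'wind' gives 164.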